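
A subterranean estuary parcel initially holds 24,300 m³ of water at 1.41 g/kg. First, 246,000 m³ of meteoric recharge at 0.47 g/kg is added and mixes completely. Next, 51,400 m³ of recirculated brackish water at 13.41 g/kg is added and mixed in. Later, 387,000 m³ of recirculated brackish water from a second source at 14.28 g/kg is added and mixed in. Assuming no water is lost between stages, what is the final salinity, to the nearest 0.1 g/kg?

Weighted by volume,
Initial salt = 24,300×1.41 = 34,263
After stage 1: salt = 34,263 + 246,000×0.47 = 149,883; volume = 270,300 m³; S = 0.555 g/kg
After stage 2: salt = 149,883 + 51,400×13.41 = 839,157; volume = 321,700 m³; S = 2.609 g/kg
After stage 3: salt = 839,157 + 387,000×14.28 = 6,365,517; volume = 708,700 m³
S = 6,365,517 / 708,700 = 8.982 g/kg

9.0 g/kg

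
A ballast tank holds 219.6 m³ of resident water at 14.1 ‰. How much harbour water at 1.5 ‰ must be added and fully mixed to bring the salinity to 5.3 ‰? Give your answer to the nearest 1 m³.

509 m³

Salt balance: 219.6×14.1 + V×1.5 = (219.6+V)×5.3
3,096.36 + 1.5V = 1,163.88 + 5.3V
1,932.48 = 3.8V
V = 508.55 m³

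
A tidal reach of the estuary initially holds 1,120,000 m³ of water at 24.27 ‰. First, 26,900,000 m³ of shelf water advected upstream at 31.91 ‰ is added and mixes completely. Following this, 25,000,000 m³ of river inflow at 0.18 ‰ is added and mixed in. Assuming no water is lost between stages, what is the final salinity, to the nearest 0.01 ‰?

By conservation of dissolved salt,
Initial salt = 1,120,000×24.27 = 27,182,400
After stage 1: salt = 27,182,400 + 26,900,000×31.91 = 885,561,400; volume = 28,020,000 m³; S = 31.605 ‰
After stage 2: salt = 885,561,400 + 25,000,000×0.18 = 890,061,400; volume = 53,020,000 m³
S = 890,061,400 / 53,020,000 = 16.7873 ‰

16.79 ‰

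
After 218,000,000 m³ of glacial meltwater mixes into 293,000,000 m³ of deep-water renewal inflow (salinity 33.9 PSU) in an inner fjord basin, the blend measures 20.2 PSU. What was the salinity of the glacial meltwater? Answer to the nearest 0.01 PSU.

1.79 PSU

Salt balance: 293,000,000×33.9 + 218,000,000×S = 511,000,000×20.2
9,932,700,000 + 218,000,000·S = 10,322,200,000
S = (10,322,200,000 − 9,932,700,000) / 218,000,000 = 1.7867 PSU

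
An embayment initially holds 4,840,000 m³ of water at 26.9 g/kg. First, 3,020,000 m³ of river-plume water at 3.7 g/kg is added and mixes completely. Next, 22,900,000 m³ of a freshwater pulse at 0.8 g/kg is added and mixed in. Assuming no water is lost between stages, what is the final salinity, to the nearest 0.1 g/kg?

5.2 g/kg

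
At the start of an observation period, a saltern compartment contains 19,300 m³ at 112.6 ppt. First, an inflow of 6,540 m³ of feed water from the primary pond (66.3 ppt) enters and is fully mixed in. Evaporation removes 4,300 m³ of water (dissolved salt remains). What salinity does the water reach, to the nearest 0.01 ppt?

After mixing: salt = 19,300×112.6 + 6,540×66.3 = 2,606,782; volume = 25,840 m³
After evaporation: salt unchanged = 2,606,782; volume = 25,840 − 4,300 = 21,540 m³
S = 2,606,782 / 21,540 = 121.0205 ppt

121.02 ppt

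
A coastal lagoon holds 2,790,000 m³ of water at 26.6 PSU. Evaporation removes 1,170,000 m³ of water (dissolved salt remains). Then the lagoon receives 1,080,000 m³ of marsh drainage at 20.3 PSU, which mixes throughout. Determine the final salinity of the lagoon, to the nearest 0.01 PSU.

35.61 PSU

After evaporation: salt = 2,790,000×26.6 = 74,214,000; volume = 2,790,000 − 1,170,000 = 1,620,000 m³
After mixing: salt = 74,214,000 + 1,080,000×20.3 = 96,138,000; volume = 1,620,000 + 1,080,000 = 2,700,000 m³
S = 96,138,000 / 2,700,000 = 35.6067 PSU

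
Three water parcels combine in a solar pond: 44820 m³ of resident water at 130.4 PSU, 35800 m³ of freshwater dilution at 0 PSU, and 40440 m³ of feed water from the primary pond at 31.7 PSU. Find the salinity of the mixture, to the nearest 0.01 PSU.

58.87 PSU

Conserving salt mass:
salt = 44,820×130.4 + 35,800×0 + 40,440×31.7 = 5,844,528 + 0 + 1,281,948 = 7,126,476
volume = 44,820 + 35,800 + 40,440 = 121,060 m³
S = 7,126,476 / 121,060 = 58.8673 PSU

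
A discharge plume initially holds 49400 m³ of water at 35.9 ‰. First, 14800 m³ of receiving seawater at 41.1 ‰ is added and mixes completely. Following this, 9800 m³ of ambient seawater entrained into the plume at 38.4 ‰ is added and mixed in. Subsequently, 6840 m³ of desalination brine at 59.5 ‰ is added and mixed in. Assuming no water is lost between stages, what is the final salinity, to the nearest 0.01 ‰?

39.15 ‰

Conserving salt mass:
Initial salt = 49,400×35.9 = 1,773,460
After stage 1: salt = 1,773,460 + 14,800×41.1 = 2,381,740; volume = 64,200 m³; S = 37.099 ‰
After stage 2: salt = 2,381,740 + 9,800×38.4 = 2,758,060; volume = 74,000 m³; S = 37.271 ‰
After stage 3: salt = 2,758,060 + 6,840×59.5 = 3,165,040; volume = 80,840 m³
S = 3,165,040 / 80,840 = 39.1519 ‰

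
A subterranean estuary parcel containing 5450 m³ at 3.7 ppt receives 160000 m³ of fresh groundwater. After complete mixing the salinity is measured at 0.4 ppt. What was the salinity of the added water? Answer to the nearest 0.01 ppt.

Salt balance: 5,450×3.7 + 160,000×S = 165,450×0.4
20,165 + 160,000·S = 66,180
S = (66,180 − 20,165) / 160,000 = 0.2876 ppt

0.29 ppt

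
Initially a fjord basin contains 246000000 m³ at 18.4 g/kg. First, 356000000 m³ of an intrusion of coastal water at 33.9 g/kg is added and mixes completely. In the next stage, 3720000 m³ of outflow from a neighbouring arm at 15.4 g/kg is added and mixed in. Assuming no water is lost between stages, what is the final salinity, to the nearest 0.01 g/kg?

27.49 g/kg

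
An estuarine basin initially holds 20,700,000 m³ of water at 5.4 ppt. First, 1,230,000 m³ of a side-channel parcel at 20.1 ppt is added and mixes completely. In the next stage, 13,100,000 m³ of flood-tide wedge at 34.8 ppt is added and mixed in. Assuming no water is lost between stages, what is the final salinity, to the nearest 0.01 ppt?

Total salt / total volume:
Initial salt = 20,700,000×5.4 = 111,780,000
After stage 1: salt = 111,780,000 + 1,230,000×20.1 = 136,503,000; volume = 21,930,000 m³; S = 6.224 ppt
After stage 2: salt = 136,503,000 + 13,100,000×34.8 = 592,383,000; volume = 35,030,000 m³
S = 592,383,000 / 35,030,000 = 16.9107 ppt

16.91 ppt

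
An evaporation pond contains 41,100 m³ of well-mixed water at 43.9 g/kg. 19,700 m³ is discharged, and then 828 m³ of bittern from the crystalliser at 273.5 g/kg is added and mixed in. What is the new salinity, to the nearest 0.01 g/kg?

Remaining after removal: 21,400 m³ at 43.9 g/kg (salt = 939,460)
After addition: salt = 939,460 + 828×273.5 = 1,165,918; volume = 22,228 m³
S = 1,165,918 / 22,228 = 52.4527 g/kg

52.45 g/kg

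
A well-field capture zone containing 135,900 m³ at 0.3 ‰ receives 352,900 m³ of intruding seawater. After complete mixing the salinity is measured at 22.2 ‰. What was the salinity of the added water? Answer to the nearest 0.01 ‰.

Salt balance: 135,900×0.3 + 352,900×S = 488,800×22.2
40,770 + 352,900·S = 10,851,360
S = (10,851,360 − 40,770) / 352,900 = 30.6336 ‰

30.63 ‰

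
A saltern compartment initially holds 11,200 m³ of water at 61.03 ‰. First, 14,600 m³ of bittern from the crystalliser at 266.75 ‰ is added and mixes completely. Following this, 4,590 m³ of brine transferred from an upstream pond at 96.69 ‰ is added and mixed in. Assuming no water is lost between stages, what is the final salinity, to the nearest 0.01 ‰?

By conservation of dissolved salt,
Initial salt = 11,200×61.03 = 683,536
After stage 1: salt = 683,536 + 14,600×266.75 = 4,578,086; volume = 25,800 m³; S = 177.445 ‰
After stage 2: salt = 4,578,086 + 4,590×96.69 = 5,021,893.1; volume = 30,390 m³
S = 5,021,893.1 / 30,390 = 165.2482 ‰

165.25 ‰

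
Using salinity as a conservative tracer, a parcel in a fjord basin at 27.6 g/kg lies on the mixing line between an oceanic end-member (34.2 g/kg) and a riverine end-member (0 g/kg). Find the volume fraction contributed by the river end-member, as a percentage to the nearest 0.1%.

Let f be the freshwater fraction. Salt balance per unit volume:
f×0 + (1−f)×34.2 = 27.6
f = (34.2 − 27.6) / (34.2 − 0) = 6.6/34.2 = 0.193

19.3%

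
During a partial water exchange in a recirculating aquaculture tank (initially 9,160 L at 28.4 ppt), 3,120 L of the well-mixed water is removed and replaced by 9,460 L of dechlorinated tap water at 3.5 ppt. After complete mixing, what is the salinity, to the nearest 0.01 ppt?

Remaining after removal: 6,040 L at 28.4 ppt (salt = 171,536)
After addition: salt = 171,536 + 9,460×3.5 = 204,646; volume = 15,500 L
S = 204,646 / 15,500 = 13.203 ppt

13.20 ppt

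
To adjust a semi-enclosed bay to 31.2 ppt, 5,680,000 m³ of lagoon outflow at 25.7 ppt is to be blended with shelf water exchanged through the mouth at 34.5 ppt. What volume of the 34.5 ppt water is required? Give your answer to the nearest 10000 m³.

Salt balance: 5,680,000×25.7 + V×34.5 = (5,680,000+V)×31.2
145,976,000 + 34.5V = 177,216,000 + 31.2V
31,240,000 = 3.3V
V = 9,466,666.67 m³

9470000 m³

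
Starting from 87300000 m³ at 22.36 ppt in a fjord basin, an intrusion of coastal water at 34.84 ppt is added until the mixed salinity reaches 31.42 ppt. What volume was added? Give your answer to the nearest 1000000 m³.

Salt balance: 87,300,000×22.36 + V×34.84 = (87,300,000+V)×31.42
1,952,028,000 + 34.84V = 2,742,966,000 + 31.42V
790,938,000 = 3.42V
V = 231,268,421.05 m³

231000000 m³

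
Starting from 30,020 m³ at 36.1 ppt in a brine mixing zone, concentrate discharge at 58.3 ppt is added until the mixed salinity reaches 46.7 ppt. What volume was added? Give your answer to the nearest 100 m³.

27400 m³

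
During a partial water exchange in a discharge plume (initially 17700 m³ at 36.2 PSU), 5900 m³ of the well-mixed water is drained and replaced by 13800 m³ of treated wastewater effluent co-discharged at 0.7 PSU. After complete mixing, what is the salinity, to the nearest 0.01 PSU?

17.06 PSU

Remaining after removal: 11,800 m³ at 36.2 PSU (salt = 427,160)
After addition: salt = 427,160 + 13,800×0.7 = 436,820; volume = 25,600 m³
S = 436,820 / 25,600 = 17.0633 PSU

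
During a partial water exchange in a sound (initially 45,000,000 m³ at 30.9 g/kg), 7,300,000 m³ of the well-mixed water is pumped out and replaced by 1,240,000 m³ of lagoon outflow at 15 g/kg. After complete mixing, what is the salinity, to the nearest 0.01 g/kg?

Remaining after removal: 37,700,000 m³ at 30.9 g/kg (salt = 1,164,930,000)
After addition: salt = 1,164,930,000 + 1,240,000×15 = 1,183,530,000; volume = 38,940,000 m³
S = 1,183,530,000 / 38,940,000 = 30.3937 g/kg

30.39 g/kg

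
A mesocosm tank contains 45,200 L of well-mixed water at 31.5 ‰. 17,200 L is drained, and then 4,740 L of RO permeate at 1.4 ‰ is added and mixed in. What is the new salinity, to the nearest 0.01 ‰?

27.14 ‰

Remaining after removal: 28,000 L at 31.5 ‰ (salt = 882,000)
After addition: salt = 882,000 + 4,740×1.4 = 888,636; volume = 32,740 L
S = 888,636 / 32,740 = 27.1422 ‰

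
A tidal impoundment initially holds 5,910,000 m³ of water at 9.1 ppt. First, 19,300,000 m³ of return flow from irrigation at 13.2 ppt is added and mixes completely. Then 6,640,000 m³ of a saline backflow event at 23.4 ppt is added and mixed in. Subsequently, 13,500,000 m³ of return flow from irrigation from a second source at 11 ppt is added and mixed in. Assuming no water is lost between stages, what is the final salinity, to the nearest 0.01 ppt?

13.50 ppt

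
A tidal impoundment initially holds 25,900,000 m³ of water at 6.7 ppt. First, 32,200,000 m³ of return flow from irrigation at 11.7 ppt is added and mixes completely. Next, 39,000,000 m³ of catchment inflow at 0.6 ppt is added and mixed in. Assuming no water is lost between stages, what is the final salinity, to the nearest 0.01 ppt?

Total salt / total volume:
Initial salt = 25,900,000×6.7 = 173,530,000
After stage 1: salt = 173,530,000 + 32,200,000×11.7 = 550,270,000; volume = 58,100,000 m³; S = 9.471 ppt
After stage 2: salt = 550,270,000 + 39,000,000×0.6 = 573,670,000; volume = 97,100,000 m³
S = 573,670,000 / 97,100,000 = 5.908 ppt

5.91 ppt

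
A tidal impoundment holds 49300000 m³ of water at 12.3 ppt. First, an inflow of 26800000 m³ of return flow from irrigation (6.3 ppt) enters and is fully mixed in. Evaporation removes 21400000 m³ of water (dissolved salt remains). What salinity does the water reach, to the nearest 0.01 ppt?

14.17 ppt

After mixing: salt = 49,300,000×12.3 + 26,800,000×6.3 = 775,230,000; volume = 76,100,000 m³
After evaporation: salt unchanged = 775,230,000; volume = 76,100,000 − 21,400,000 = 54,700,000 m³
S = 775,230,000 / 54,700,000 = 14.1724 ppt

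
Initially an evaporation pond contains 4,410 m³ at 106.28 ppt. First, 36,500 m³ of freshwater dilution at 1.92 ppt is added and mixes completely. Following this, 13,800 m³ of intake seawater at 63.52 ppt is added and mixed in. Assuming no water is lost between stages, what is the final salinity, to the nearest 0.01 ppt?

25.87 ppt

Weighted by volume,
Initial salt = 4,410×106.28 = 468,694.8
After stage 1: salt = 468,694.8 + 36,500×1.92 = 538,774.8; volume = 40,910 m³; S = 13.17 ppt
After stage 2: salt = 538,774.8 + 13,800×63.52 = 1,415,350.8; volume = 54,710 m³
S = 1,415,350.8 / 54,710 = 25.8701 ppt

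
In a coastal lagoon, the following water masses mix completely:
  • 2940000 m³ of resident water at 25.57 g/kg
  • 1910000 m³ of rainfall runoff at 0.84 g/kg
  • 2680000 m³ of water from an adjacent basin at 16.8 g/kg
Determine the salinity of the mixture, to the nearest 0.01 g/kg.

16.18 g/kg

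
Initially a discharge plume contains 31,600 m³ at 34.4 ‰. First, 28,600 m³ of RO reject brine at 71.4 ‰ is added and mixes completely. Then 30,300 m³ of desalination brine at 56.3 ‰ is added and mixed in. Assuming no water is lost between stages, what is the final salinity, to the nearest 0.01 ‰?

53.43 ‰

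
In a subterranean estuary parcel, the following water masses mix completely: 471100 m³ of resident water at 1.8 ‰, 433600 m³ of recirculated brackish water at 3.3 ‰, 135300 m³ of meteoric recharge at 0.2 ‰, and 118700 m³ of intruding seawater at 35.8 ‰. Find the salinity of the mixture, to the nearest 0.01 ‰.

By conservation of dissolved salt,
salt = 471,100×1.8 + 433,600×3.3 + 135,300×0.2 + 118,700×35.8 = 847,980 + 1,430,880 + 27,060 + 4,249,460 = 6,555,380
volume = 471,100 + 433,600 + 135,300 + 118,700 = 1,158,700 m³
S = 6,555,380 / 1,158,700 = 5.6575 ‰

5.66 ‰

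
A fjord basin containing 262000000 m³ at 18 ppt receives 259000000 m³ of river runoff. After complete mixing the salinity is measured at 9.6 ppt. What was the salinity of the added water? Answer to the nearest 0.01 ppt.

1.10 ppt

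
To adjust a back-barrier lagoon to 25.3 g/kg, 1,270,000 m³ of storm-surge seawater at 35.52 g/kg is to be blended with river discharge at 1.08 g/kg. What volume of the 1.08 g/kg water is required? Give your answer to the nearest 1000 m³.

Salt balance: 1,270,000×35.52 + V×1.08 = (1,270,000+V)×25.3
45,110,400 + 1.08V = 32,131,000 + 25.3V
12,979,400 = 24.22V
V = 535,895.95 m³

536000 m³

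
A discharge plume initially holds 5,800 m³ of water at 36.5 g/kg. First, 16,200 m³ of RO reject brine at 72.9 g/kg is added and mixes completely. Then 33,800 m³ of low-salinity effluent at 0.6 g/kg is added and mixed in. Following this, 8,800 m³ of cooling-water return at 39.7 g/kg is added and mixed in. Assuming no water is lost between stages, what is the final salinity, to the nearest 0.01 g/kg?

27.28 g/kg

Total salt / total volume:
Initial salt = 5,800×36.5 = 211,700
After stage 1: salt = 211,700 + 16,200×72.9 = 1,392,680; volume = 22,000 m³; S = 63.304 g/kg
After stage 2: salt = 1,392,680 + 33,800×0.6 = 1,412,960; volume = 55,800 m³; S = 25.322 g/kg
After stage 3: salt = 1,412,960 + 8,800×39.7 = 1,762,320; volume = 64,600 m³
S = 1,762,320 / 64,600 = 27.2805 g/kg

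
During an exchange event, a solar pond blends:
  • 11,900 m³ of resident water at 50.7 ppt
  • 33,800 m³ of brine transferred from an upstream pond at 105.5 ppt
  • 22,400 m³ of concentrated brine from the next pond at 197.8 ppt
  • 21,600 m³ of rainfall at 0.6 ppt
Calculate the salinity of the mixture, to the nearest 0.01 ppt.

Conserving salt mass:
salt = 11,900×50.7 + 33,800×105.5 + 22,400×197.8 + 21,600×0.6 = 603,330 + 3,565,900 + 4,430,720 + 12,960 = 8,612,910
volume = 11,900 + 33,800 + 22,400 + 21,600 = 89,700 m³
S = 8,612,910 / 89,700 = 96.0191 ppt

96.02 ppt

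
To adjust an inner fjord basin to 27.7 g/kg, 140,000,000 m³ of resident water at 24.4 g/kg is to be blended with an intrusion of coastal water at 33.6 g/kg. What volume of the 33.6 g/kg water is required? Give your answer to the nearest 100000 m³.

78300000 m³

Salt balance: 140,000,000×24.4 + V×33.6 = (140,000,000+V)×27.7
3,416,000,000 + 33.6V = 3,878,000,000 + 27.7V
462,000,000 = 5.9V
V = 78,305,084.75 m³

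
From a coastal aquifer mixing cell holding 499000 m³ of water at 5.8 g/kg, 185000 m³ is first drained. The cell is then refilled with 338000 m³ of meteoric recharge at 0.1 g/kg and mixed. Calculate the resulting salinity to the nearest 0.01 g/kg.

2.85 g/kg

Remaining after removal: 314,000 m³ at 5.8 g/kg (salt = 1,821,200)
After addition: salt = 1,821,200 + 338,000×0.1 = 1,855,000; volume = 652,000 m³
S = 1,855,000 / 652,000 = 2.8451 g/kg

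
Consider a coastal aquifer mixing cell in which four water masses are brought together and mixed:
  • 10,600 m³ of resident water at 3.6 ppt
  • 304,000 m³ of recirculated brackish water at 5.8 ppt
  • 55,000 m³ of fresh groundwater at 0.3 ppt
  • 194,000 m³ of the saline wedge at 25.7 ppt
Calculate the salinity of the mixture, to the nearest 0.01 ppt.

12.07 ppt

Salt balance:
salt = 10,600×3.6 + 304,000×5.8 + 55,000×0.3 + 194,000×25.7 = 38,160 + 1,763,200 + 16,500 + 4,985,800 = 6,803,660
volume = 10,600 + 304,000 + 55,000 + 194,000 = 563,600 m³
S = 6,803,660 / 563,600 = 12.0718 ppt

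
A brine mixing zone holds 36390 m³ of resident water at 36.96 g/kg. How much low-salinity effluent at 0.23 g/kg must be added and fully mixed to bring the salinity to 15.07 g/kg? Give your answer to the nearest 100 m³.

53700 m³

Salt balance: 36,390×36.96 + V×0.23 = (36,390+V)×15.07
1,344,974.4 + 0.23V = 548,397.3 + 15.07V
796,577.1 = 14.84V
V = 53,677.7 m³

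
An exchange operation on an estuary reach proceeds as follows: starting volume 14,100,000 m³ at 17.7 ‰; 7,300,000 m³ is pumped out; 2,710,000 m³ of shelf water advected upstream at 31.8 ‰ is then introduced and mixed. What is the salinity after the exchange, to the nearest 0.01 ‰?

21.72 ‰

Remaining after removal: 6,800,000 m³ at 17.7 ‰ (salt = 120,360,000)
After addition: salt = 120,360,000 + 2,710,000×31.8 = 206,538,000; volume = 9,510,000 m³
S = 206,538,000 / 9,510,000 = 21.718 ‰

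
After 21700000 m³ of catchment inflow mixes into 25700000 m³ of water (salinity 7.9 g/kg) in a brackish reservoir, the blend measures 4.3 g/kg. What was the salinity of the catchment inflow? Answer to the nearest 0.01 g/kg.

0.04 g/kg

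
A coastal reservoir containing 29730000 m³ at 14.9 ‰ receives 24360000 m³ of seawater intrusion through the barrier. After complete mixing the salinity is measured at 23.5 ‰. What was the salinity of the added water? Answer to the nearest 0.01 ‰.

34.00 ‰

Salt balance: 29,730,000×14.9 + 24,360,000×S = 54,090,000×23.5
442,977,000 + 24,360,000·S = 1,271,115,000
S = (1,271,115,000 − 442,977,000) / 24,360,000 = 33.9958 ‰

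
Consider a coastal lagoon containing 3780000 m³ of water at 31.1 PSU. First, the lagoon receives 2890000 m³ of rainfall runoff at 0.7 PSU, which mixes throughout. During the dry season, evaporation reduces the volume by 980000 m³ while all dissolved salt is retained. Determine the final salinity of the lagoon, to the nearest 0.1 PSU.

After mixing: salt = 3,780,000×31.1 + 2,890,000×0.7 = 119,581,000; volume = 6,670,000 m³
After evaporation: salt unchanged = 119,581,000; volume = 6,670,000 − 980,000 = 5,690,000 m³
S = 119,581,000 / 5,690,000 = 21.016 PSU

21.0 PSU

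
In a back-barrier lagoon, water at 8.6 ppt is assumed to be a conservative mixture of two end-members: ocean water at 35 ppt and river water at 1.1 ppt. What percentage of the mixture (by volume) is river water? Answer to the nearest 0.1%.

77.9%

Let f be the freshwater fraction. Salt balance per unit volume:
f×1.1 + (1−f)×35 = 8.6
f = (35 − 8.6) / (35 − 1.1) = 26.4/33.9 = 0.7788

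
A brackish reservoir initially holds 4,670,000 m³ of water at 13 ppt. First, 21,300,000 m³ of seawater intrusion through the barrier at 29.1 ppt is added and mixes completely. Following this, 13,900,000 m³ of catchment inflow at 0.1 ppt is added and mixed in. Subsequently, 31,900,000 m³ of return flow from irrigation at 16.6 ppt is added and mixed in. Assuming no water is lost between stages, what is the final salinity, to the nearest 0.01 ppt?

16.88 ppt

Salt balance:
Initial salt = 4,670,000×13 = 60,710,000
After stage 1: salt = 60,710,000 + 21,300,000×29.1 = 680,540,000; volume = 25,970,000 m³; S = 26.205 ppt
After stage 2: salt = 680,540,000 + 13,900,000×0.1 = 681,930,000; volume = 39,870,000 m³; S = 17.104 ppt
After stage 3: salt = 681,930,000 + 31,900,000×16.6 = 1,211,470,000; volume = 71,770,000 m³
S = 1,211,470,000 / 71,770,000 = 16.8799 ppt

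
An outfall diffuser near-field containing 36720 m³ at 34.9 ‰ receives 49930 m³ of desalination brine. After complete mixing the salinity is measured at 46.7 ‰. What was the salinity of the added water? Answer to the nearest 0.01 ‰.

55.38 ‰

Salt balance: 36,720×34.9 + 49,930×S = 86,650×46.7
1,281,528 + 49,930·S = 4,046,555
S = (4,046,555 − 1,281,528) / 49,930 = 55.3781 ‰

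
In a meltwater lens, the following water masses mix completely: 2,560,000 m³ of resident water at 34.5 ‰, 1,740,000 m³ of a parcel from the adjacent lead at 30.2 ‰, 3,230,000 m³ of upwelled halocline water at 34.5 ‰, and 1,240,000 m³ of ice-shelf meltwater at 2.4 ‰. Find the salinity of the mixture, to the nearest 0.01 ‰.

29.11 ‰

Mass of salt is conserved:
salt = 2,560,000×34.5 + 1,740,000×30.2 + 3,230,000×34.5 + 1,240,000×2.4 = 88,320,000 + 52,548,000 + 111,435,000 + 2,976,000 = 255,279,000
volume = 2,560,000 + 1,740,000 + 3,230,000 + 1,240,000 = 8,770,000 m³
S = 255,279,000 / 8,770,000 = 29.1082 ‰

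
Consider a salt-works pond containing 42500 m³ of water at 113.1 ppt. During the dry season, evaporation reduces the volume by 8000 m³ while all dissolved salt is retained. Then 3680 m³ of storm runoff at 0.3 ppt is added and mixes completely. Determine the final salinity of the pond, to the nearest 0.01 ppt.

125.93 ppt

After evaporation: salt = 42,500×113.1 = 4,806,750; volume = 42,500 − 8,000 = 34,500 m³
After mixing: salt = 4,806,750 + 3,680×0.3 = 4,807,854; volume = 34,500 + 3,680 = 38,180 m³
S = 4,807,854 / 38,180 = 125.926 ppt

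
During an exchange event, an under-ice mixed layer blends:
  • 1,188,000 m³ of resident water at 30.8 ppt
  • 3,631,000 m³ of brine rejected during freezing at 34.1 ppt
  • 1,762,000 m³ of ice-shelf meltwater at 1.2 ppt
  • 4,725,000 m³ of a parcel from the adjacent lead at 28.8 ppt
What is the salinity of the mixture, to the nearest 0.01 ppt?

26.41 ppt

Total salt / total volume:
salt = 1,188,000×30.8 + 3,631,000×34.1 + 1,762,000×1.2 + 4,725,000×28.8 = 36,590,400 + 123,817,100 + 2,114,400 + 136,080,000 = 298,601,900
volume = 1,188,000 + 3,631,000 + 1,762,000 + 4,725,000 = 11,306,000 m³
S = 298,601,900 / 11,306,000 = 26.4109 ppt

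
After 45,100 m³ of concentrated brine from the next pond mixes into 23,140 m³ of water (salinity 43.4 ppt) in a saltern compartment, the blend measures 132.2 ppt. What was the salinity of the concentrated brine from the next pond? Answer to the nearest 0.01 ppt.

177.76 ppt

Salt balance: 23,140×43.4 + 45,100×S = 68,240×132.2
1,004,276 + 45,100·S = 9,021,328
S = (9,021,328 − 1,004,276) / 45,100 = 177.7617 ppt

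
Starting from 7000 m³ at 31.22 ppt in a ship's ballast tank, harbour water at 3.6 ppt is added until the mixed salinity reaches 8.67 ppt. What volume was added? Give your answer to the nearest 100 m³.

31100 m³

Salt balance: 7,000×31.22 + V×3.6 = (7,000+V)×8.67
218,540 + 3.6V = 60,690 + 8.67V
157,850 = 5.07V
V = 31,134.12 m³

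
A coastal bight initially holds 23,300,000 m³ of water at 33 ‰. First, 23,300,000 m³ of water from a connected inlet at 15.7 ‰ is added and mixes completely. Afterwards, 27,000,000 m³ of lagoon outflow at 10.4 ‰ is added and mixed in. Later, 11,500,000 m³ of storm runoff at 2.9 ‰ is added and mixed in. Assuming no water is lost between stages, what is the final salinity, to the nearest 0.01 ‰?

17.03 ‰

Salt balance:
Initial salt = 23,300,000×33 = 768,900,000
After stage 1: salt = 768,900,000 + 23,300,000×15.7 = 1,134,710,000; volume = 46,600,000 m³; S = 24.35 ‰
After stage 2: salt = 1,134,710,000 + 27,000,000×10.4 = 1,415,510,000; volume = 73,600,000 m³; S = 19.232 ‰
After stage 3: salt = 1,415,510,000 + 11,500,000×2.9 = 1,448,860,000; volume = 85,100,000 m³
S = 1,448,860,000 / 85,100,000 = 17.0254 ‰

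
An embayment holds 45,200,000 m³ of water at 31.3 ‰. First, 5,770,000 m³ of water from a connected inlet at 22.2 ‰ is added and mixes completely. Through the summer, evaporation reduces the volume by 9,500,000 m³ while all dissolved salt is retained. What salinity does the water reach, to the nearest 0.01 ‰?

After mixing: salt = 45,200,000×31.3 + 5,770,000×22.2 = 1,542,854,000; volume = 50,970,000 m³
After evaporation: salt unchanged = 1,542,854,000; volume = 50,970,000 − 9,500,000 = 41,470,000 m³
S = 1,542,854,000 / 41,470,000 = 37.2041 ‰

37.20 ‰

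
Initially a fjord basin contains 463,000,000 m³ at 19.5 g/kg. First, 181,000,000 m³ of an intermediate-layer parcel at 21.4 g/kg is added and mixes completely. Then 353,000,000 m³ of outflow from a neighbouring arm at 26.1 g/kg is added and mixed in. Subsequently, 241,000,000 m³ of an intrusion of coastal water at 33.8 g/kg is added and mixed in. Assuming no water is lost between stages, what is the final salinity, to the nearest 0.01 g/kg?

Mass of salt is conserved:
Initial salt = 463,000,000×19.5 = 9,028,500,000
After stage 1: salt = 9,028,500,000 + 181,000,000×21.4 = 12,901,900,000; volume = 644,000,000 m³; S = 20.034 g/kg
After stage 2: salt = 12,901,900,000 + 353,000,000×26.1 = 22,115,200,000; volume = 997,000,000 m³; S = 22.182 g/kg
After stage 3: salt = 22,115,200,000 + 241,000,000×33.8 = 30,261,000,000; volume = 1,238,000,000 m³
S = 30,261,000,000 / 1,238,000,000 = 24.4435 g/kg

24.44 g/kg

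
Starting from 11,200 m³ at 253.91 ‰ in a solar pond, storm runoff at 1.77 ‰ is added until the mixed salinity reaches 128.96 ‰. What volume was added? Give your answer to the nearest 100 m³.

Salt balance: 11,200×253.91 + V×1.77 = (11,200+V)×128.96
2,843,792 + 1.77V = 1,444,352 + 128.96V
1,399,440 = 127.19V
V = 11,002.75 m³

11000 m³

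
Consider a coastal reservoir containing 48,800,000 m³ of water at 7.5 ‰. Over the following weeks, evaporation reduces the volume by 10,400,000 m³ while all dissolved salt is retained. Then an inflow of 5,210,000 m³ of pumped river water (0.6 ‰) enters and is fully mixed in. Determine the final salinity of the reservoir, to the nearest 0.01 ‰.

After evaporation: salt = 48,800,000×7.5 = 366,000,000; volume = 48,800,000 − 10,400,000 = 38,400,000 m³
After mixing: salt = 366,000,000 + 5,210,000×0.6 = 369,126,000; volume = 38,400,000 + 5,210,000 = 43,610,000 m³
S = 369,126,000 / 43,610,000 = 8.4643 ‰

8.46 ‰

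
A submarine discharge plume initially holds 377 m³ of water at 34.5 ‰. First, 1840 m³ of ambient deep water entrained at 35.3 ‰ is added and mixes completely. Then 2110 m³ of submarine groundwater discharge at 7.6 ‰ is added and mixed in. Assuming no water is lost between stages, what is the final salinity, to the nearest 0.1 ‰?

21.7 ‰

Total salt / total volume:
Initial salt = 377×34.5 = 13,006.5
After stage 1: salt = 13,006.5 + 1,840×35.3 = 77,958.5; volume = 2,217 m³; S = 35.164 ‰
After stage 2: salt = 77,958.5 + 2,110×7.6 = 93,994.5; volume = 4,327 m³
S = 93,994.5 / 4,327 = 21.7228 ‰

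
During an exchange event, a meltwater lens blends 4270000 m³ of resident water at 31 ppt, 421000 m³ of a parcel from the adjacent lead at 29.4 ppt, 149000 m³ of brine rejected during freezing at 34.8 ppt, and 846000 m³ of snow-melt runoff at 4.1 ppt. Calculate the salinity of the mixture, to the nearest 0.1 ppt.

27.0 ppt

Mass of salt is conserved:
salt = 4,270,000×31 + 421,000×29.4 + 149,000×34.8 + 846,000×4.1 = 132,370,000 + 12,377,400 + 5,185,200 + 3,468,600 = 153,401,200
volume = 4,270,000 + 421,000 + 149,000 + 846,000 = 5,686,000 m³
S = 153,401,200 / 5,686,000 = 26.979 ppt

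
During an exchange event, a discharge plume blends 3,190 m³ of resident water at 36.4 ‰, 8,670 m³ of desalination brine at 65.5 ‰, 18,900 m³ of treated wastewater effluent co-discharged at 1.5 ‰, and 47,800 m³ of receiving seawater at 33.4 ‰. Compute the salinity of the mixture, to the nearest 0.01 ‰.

29.39 ‰

Salt balance:
salt = 3,190×36.4 + 8,670×65.5 + 18,900×1.5 + 47,800×33.4 = 116,116 + 567,885 + 28,350 + 1,596,520 = 2,308,871
volume = 3,190 + 8,670 + 18,900 + 47,800 = 78,560 m³
S = 2,308,871 / 78,560 = 29.3899 ‰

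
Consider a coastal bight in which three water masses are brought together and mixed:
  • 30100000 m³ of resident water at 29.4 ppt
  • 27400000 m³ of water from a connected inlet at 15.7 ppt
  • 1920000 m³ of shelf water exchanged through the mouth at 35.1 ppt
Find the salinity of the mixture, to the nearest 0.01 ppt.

Conserving salt mass:
salt = 30,100,000×29.4 + 27,400,000×15.7 + 1,920,000×35.1 = 884,940,000 + 430,180,000 + 67,392,000 = 1,382,512,000
volume = 30,100,000 + 27,400,000 + 1,920,000 = 59,420,000 m³
S = 1,382,512,000 / 59,420,000 = 23.2668 ppt

23.27 ppt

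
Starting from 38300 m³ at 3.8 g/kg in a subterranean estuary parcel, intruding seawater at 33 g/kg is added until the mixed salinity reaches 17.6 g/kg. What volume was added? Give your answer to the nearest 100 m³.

Salt balance: 38,300×3.8 + V×33 = (38,300+V)×17.6
145,540 + 33V = 674,080 + 17.6V
528,540 = 15.4V
V = 34,320.78 m³

34300 m³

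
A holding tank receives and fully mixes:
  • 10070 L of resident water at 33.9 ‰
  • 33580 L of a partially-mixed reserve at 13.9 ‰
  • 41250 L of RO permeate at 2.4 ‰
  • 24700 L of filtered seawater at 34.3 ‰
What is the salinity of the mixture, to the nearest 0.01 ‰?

16.01 ‰

Salt balance:
salt = 10,070×33.9 + 33,580×13.9 + 41,250×2.4 + 24,700×34.3 = 341,373 + 466,762 + 99,000 + 847,210 = 1,754,345
volume = 10,070 + 33,580 + 41,250 + 24,700 = 109,600 L
S = 1,754,345 / 109,600 = 16.0068 ‰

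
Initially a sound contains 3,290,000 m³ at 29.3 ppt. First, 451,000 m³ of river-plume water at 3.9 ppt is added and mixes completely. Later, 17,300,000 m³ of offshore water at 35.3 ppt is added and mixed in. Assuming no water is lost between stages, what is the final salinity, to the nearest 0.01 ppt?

Total salt / total volume:
Initial salt = 3,290,000×29.3 = 96,397,000
After stage 1: salt = 96,397,000 + 451,000×3.9 = 98,155,900; volume = 3,741,000 m³; S = 26.238 ppt
After stage 2: salt = 98,155,900 + 17,300,000×35.3 = 708,845,900; volume = 21,041,000 m³
S = 708,845,900 / 21,041,000 = 33.6888 ppt

33.69 ppt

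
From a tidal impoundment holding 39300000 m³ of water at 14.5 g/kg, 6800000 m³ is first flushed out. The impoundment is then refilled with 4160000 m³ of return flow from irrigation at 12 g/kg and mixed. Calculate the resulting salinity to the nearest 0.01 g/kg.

Remaining after removal: 32,500,000 m³ at 14.5 g/kg (salt = 471,250,000)
After addition: salt = 471,250,000 + 4,160,000×12 = 521,170,000; volume = 36,660,000 m³
S = 521,170,000 / 36,660,000 = 14.2163 g/kg

14.22 g/kg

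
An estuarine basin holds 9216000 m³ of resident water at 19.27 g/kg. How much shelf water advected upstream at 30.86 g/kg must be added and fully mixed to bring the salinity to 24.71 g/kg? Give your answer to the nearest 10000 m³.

8150000 m³

Salt balance: 9,216,000×19.27 + V×30.86 = (9,216,000+V)×24.71
177,592,320 + 30.86V = 227,727,360 + 24.71V
50,135,040 = 6.15V
V = 8,152,039.02 m³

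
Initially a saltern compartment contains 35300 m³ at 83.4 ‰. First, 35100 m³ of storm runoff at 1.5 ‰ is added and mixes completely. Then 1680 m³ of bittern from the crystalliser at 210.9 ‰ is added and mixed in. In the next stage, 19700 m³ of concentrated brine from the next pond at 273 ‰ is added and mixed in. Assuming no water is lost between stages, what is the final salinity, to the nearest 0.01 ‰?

95.11 ‰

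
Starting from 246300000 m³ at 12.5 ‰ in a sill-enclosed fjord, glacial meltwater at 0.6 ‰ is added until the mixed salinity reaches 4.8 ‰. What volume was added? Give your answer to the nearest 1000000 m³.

Salt balance: 246,300,000×12.5 + V×0.6 = (246,300,000+V)×4.8
3,078,750,000 + 0.6V = 1,182,240,000 + 4.8V
1,896,510,000 = 4.2V
V = 451,550,000 m³

452000000 m³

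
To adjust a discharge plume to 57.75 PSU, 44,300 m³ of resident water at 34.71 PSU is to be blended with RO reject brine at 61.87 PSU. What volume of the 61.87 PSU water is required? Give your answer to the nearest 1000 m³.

Salt balance: 44,300×34.71 + V×61.87 = (44,300+V)×57.75
1,537,653 + 61.87V = 2,558,325 + 57.75V
1,020,672 = 4.12V
V = 247,735.92 m³

248000 m³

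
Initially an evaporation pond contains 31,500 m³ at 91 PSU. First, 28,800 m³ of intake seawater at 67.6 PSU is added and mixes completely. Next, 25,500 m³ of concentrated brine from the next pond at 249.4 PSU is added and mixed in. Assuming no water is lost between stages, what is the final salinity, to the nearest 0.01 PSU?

Salt balance:
Initial salt = 31,500×91 = 2,866,500
After stage 1: salt = 2,866,500 + 28,800×67.6 = 4,813,380; volume = 60,300 m³; S = 79.824 PSU
After stage 2: salt = 4,813,380 + 25,500×249.4 = 11,173,080; volume = 85,800 m³
S = 11,173,080 / 85,800 = 130.2224 PSU

130.22 PSU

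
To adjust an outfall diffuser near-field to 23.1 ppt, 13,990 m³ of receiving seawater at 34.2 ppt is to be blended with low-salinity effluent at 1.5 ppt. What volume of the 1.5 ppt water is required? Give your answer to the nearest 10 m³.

7190 m³

Salt balance: 13,990×34.2 + V×1.5 = (13,990+V)×23.1
478,458 + 1.5V = 323,169 + 23.1V
155,289 = 21.6V
V = 7,189.31 m³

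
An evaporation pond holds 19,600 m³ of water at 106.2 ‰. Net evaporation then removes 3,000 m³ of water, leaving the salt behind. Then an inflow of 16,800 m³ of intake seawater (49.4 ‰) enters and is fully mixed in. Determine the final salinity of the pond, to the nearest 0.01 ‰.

After evaporation: salt = 19,600×106.2 = 2,081,520; volume = 19,600 − 3,000 = 16,600 m³
After mixing: salt = 2,081,520 + 16,800×49.4 = 2,911,440; volume = 16,600 + 16,800 = 33,400 m³
S = 2,911,440 / 33,400 = 87.1689 ‰

87.17 ‰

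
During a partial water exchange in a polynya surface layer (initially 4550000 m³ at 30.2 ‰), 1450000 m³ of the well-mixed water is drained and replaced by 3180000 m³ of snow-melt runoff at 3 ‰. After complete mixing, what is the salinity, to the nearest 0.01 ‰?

16.43 ‰

Remaining after removal: 3,100,000 m³ at 30.2 ‰ (salt = 93,620,000)
After addition: salt = 93,620,000 + 3,180,000×3 = 103,160,000; volume = 6,280,000 m³
S = 103,160,000 / 6,280,000 = 16.4268 ‰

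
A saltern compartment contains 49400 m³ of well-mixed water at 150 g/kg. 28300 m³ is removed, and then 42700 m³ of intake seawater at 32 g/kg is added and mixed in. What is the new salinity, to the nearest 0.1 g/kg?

Remaining after removal: 21,100 m³ at 150 g/kg (salt = 3,165,000)
After addition: salt = 3,165,000 + 42,700×32 = 4,531,400; volume = 63,800 m³
S = 4,531,400 / 63,800 = 71.0251 g/kg

71.0 g/kg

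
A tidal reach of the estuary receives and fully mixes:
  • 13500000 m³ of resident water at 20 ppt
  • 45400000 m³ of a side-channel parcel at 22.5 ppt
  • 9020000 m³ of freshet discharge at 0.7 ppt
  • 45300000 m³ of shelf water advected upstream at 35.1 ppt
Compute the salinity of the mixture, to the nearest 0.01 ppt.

Weighted by volume,
salt = 13,500,000×20 + 45,400,000×22.5 + 9,020,000×0.7 + 45,300,000×35.1 = 270,000,000 + 1,021,500,000 + 6,314,000 + 1,590,030,000 = 2,887,844,000
volume = 13,500,000 + 45,400,000 + 9,020,000 + 45,300,000 = 113,220,000 m³
S = 2,887,844,000 / 113,220,000 = 25.5065 ppt

25.51 ppt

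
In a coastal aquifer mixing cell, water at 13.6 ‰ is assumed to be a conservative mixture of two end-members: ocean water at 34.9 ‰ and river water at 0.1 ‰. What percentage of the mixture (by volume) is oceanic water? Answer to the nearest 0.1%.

Let g be the oceanic fraction. Salt balance per unit volume:
g×34.9 + (1−g)×0.1 = 13.6
g = (13.6 − 0.1) / (34.9 − 0.1) = 13.5/34.8 = 0.3879

38.8%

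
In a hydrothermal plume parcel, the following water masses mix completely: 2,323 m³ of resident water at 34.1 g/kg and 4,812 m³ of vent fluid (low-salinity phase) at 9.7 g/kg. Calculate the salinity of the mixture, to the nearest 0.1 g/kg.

17.6 g/kg

Salt balance:
salt = 2,323×34.1 + 4,812×9.7 = 79,214.3 + 46,676.4 = 125,890.7
volume = 2,323 + 4,812 = 7,135 m³
S = 125,890.7 / 7,135 = 17.644 g/kg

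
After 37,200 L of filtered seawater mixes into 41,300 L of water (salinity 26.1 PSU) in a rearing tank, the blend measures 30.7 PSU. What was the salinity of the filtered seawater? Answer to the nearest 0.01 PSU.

Salt balance: 41,300×26.1 + 37,200×S = 78,500×30.7
1,077,930 + 37,200·S = 2,409,950
S = (2,409,950 − 1,077,930) / 37,200 = 35.807 PSU

35.81 PSU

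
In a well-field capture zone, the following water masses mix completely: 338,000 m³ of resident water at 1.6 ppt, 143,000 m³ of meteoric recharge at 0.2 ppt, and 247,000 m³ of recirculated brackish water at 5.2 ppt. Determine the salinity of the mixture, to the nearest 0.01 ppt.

Conserving salt mass:
salt = 338,000×1.6 + 143,000×0.2 + 247,000×5.2 = 540,800 + 28,600 + 1,284,400 = 1,853,800
volume = 338,000 + 143,000 + 247,000 = 728,000 m³
S = 1,853,800 / 728,000 = 2.5464 ppt

2.55 ppt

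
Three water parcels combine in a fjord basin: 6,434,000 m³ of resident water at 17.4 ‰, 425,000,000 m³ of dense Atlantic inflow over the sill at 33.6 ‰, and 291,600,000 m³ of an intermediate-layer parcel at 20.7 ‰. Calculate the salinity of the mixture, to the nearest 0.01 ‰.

Conserving salt mass:
salt = 6,434,000×17.4 + 425,000,000×33.6 + 291,600,000×20.7 = 111,951,600 + 14,280,000,000 + 6,036,120,000 = 20,428,071,600
volume = 6,434,000 + 425,000,000 + 291,600,000 = 723,034,000 m³
S = 20,428,071,600 / 723,034,000 = 28.2533 ‰

28.25 ‰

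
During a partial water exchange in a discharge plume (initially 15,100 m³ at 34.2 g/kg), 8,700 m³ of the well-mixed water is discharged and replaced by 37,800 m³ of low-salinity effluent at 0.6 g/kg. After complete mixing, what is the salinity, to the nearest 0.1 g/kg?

5.5 g/kg

Remaining after removal: 6,400 m³ at 34.2 g/kg (salt = 218,880)
After addition: salt = 218,880 + 37,800×0.6 = 241,560; volume = 44,200 m³
S = 241,560 / 44,200 = 5.4652 g/kg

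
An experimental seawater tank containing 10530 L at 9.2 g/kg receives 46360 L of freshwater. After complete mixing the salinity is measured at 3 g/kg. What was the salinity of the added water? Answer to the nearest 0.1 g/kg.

1.6 g/kg

Salt balance: 10,530×9.2 + 46,360×S = 56,890×3
96,876 + 46,360·S = 170,670
S = (170,670 − 96,876) / 46,360 = 1.5918 g/kg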